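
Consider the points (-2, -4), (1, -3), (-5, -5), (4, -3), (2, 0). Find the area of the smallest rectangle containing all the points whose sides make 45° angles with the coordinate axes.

42

In coordinates u = x + y, v = x − y the rectangle is axis-aligned; the map (x,y)→(u,v) scales areas by 2.
u-values: -6, -2, -10, 1, 2; range = 2 − (-10) = 12.
v-values: 2, 4, 0, 7, 2; range = 7 − 0 = 7.
Area = (12 × 7) / 2 = 42.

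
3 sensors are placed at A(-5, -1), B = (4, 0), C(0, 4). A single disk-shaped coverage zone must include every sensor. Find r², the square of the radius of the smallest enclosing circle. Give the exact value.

20.5

Side lengths²: AB² = 82, AC² = 50, BC² = 32.
Since AB² = 82 ≥ 50 + 32 = 82, the angle opposite AB is not acute, so the smallest enclosing circle has AB as diameter.
Centre = midpoint of AB = (-0.5, -0.5), r² = 82/4 = 20.5.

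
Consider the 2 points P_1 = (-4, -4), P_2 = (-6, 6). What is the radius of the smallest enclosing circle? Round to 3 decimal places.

5.099

The smallest circle enclosing two points has them as diameter endpoints.
Centre = midpoint = (-5, 1); r² = |P_1P_2|²/4 = 104/4 = 26.
r = √26 ≈ 5.099.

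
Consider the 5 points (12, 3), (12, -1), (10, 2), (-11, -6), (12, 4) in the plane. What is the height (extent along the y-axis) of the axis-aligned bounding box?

10

max y = 4, min y = -6, so height = 10.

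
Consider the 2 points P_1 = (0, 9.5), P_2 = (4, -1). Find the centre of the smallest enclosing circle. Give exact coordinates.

The smallest circle enclosing two points has them as diameter endpoints.
Centre = midpoint = (2, 4.25); r² = |P_1P_2|²/4 = 126.25/4 = 31.5625.
Centre = (2, 4.25).

(2, 4.25)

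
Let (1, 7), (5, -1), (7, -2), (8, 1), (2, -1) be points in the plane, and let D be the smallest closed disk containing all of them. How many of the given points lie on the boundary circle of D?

By Welzl's lemma the MEC is supported by two points (diametrically opposite) or three points (on a circumcircle).
The farthest pair is (1, 7)–(7, -2) with squared distance 117. The circle on this segment as diameter has centre (4, 2.5) and r² = 117/4 = 29.25.
Check (5, -1): distance² to centre = 13.25 ≤ 29.25, so it lies inside.
All remaining points lie in this disk, and no smaller disk contains both endpoints, so this is the minimum enclosing circle.
The points at distance exactly r from the centre are (1, 7), (7, -2) — 2 points.

2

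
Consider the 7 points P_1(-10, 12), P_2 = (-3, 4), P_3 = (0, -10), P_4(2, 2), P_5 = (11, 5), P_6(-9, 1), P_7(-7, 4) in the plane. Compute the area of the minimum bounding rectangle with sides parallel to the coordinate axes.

462

x ranges over [-10, 11], width 21.
y ranges over [-10, 12], height 22.
Area = 21 × 22 = 462.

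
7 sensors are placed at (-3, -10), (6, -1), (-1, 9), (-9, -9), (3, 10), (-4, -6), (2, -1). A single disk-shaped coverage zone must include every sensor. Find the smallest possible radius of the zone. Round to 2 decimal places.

The farthest pair is (-9, -9)–(3, 10) with squared distance 505. The circle on this segment as diameter has centre (-3, 0.5) and r² = 505/4 = 126.25.
Check (-3, -10): distance² to centre = 110.25 ≤ 126.25, so it lies inside.
All remaining points lie in this disk, and no smaller disk contains both endpoints, so this is the minimum enclosing circle.
r = √(126.25) ≈ 11.24.

11.24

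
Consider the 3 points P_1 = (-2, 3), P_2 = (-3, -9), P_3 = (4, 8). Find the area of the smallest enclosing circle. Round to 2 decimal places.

265.46

Side lengths²: P_1P_2² = 145, P_1P_3² = 61, P_2P_3² = 338.
Since P_2P_3² = 338 ≥ 145 + 61 = 206, the angle opposite P_2P_3 is not acute, so the smallest enclosing circle has P_2P_3 as diameter.
Centre = midpoint of P_2P_3 = (0.5, -0.5), r² = 338/4 = 84.5.
Area = π·r² = π·84.5 ≈ 265.46.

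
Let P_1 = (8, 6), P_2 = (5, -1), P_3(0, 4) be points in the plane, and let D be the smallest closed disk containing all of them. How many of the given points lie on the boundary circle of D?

Side lengths²: P_1P_2² = 58, P_1P_3² = 68, P_2P_3² = 50.
Since P_1P_3² = 68 < 58 + 50 = 108, the triangle is acute, so the smallest enclosing circle is the circumcircle.
Circumcentre = (4.4, 3.4), r² = 19.72.
The points at distance exactly r from the centre are P_1, P_2, P_3 — 3 points.

3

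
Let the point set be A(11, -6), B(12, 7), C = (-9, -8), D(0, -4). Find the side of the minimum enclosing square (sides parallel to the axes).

The bounding box has width 21 and height 15.
An axis-aligned square enclosing the set must have side ≥ max(width, height).
So the minimum side is max(21, 15) = 21.

21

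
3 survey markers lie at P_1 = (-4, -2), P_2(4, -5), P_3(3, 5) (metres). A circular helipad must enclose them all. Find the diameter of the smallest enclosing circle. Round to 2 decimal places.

11.04

Side lengths²: P_1P_2² = 73, P_1P_3² = 98, P_2P_3² = 101.
Since P_2P_3² = 101 < 98 + 73 = 171, the triangle is acute, so the smallest enclosing circle is the circumcircle.
Circumcentre = (27/22, -5/22), r² = 7373/242.
Diameter = 2r = 2√(7373/242) ≈ 11.04.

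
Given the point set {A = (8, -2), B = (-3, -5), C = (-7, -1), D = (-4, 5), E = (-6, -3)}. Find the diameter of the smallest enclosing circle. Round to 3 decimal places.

15.065

The minimum enclosing circle of a finite set is fixed by two of the points (as a diameter) or three (as a circumcircle).
The minimum enclosing circle is determined by three boundary points: A, C, D.
Their circumcentre is (33/62, -63/62) with r² = 109045/1922.
The farthest remaining point E is at distance² 89577/1922 ≤ 109045/1922.
Diameter = 2r = 2√(109045/1922) ≈ 15.065.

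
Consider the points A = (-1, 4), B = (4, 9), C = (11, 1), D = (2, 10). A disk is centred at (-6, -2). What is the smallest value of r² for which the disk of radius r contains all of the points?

The required radius is the distance from (-6, -2) to the farthest point.
Squared distances: 61, 221, 298, 208.
Maximum is 298, attained at C.

298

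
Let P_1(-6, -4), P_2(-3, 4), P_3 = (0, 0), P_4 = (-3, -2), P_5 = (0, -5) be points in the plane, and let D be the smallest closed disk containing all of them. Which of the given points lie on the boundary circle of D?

A smallest enclosing disk is always determined by at most three of the input points on its boundary.
The minimum enclosing circle is determined by three boundary points: P_1, P_2, P_5.
Their circumcentre is (-81/34, -27/34) with r² = 13505/578.
The farthest remaining point P_3 is at distance² 3645/578 ≤ 13505/578.
The points at distance exactly r from the centre are P_1, P_2, P_5 — 3 points.

P_1, P_2, P_5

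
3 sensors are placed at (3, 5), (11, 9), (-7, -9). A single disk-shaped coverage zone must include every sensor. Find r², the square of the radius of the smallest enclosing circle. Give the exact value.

Call the three points A, B, C in the order given.
Side lengths²: AB² = 80, AC² = 296, BC² = 648.
Since BC² = 648 ≥ 296 + 80 = 376, the angle opposite BC is not acute, so the smallest enclosing circle has BC as diameter.
Centre = midpoint of BC = (2, 0), r² = 648/4 = 162.

162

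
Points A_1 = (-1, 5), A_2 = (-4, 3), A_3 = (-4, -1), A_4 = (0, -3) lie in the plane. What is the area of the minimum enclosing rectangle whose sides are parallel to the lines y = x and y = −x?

In coordinates u = x + y, v = x − y the rectangle is axis-aligned; the map (x,y)→(u,v) scales areas by 2.
u-values: 4, -1, -5, -3; range = 4 − (-5) = 9.
v-values: -6, -7, -3, 3; range = 3 − (-7) = 10.
Area = (9 × 10) / 2 = 45.

45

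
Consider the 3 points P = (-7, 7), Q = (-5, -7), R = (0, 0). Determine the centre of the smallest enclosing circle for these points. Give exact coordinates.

(-6, 0)

Side lengths²: PQ² = 200, PR² = 98, QR² = 74.
Since PQ² = 200 ≥ 98 + 74 = 172, the angle opposite PQ is not acute, so the smallest enclosing circle has PQ as diameter.
Centre = midpoint of PQ = (-6, 0), r² = 200/4 = 50.
Centre = (-6, 0).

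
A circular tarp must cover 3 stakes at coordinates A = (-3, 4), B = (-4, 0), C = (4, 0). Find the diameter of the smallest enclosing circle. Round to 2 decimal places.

Side lengths²: AB² = 17, AC² = 65, BC² = 64.
Since AC² = 65 < 64 + 17 = 81, the triangle is acute, so the smallest enclosing circle is the circumcircle.
Circumcentre = (0, 1.125), r² = 17.265625.
Diameter = 2r = 2√(17.265625) ≈ 8.31.

8.31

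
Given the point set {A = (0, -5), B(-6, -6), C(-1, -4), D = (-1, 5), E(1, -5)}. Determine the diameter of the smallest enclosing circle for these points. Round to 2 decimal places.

12.10

The minimum enclosing circle is determined by three boundary points: B, D, E.
Their circumcentre is (-115/36, -23/36) with r² = 23725/648.
The farthest remaining point A is at distance² 18937/648 ≤ 23725/648.
Diameter = 2r = 2√(23725/648) ≈ 12.10.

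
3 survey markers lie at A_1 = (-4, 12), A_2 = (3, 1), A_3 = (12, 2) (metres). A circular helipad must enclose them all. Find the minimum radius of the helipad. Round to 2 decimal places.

Side lengths²: A_1A_2² = 170, A_1A_3² = 356, A_2A_3² = 82.
Since A_1A_3² = 356 ≥ 170 + 82 = 252, the angle opposite A_1A_3 is not acute, so the smallest enclosing circle has A_1A_3 as diameter.
Centre = midpoint of A_1A_3 = (4, 7), r² = 356/4 = 89.
r = √89 ≈ 9.43.

9.43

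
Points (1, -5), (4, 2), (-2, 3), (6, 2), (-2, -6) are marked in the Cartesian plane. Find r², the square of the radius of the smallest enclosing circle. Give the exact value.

32.5

The minimum enclosing circle is determined by three boundary points: (-2, 3), (6, 2), (-2, -6).
Their circumcentre is (1.5, -1.5) with r² = 32.5.
The farthest remaining point (4, 2) is at distance² 18.5 ≤ 32.5.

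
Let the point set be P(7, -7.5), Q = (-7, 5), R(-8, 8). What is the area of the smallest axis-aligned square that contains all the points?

240.25

The bounding box has width 15 and height 15.5.
An axis-aligned square enclosing the set must have side ≥ max(width, height).
So the minimum side is max(15, 15.5) = 15.5.
Area = 15.5² = 240.25.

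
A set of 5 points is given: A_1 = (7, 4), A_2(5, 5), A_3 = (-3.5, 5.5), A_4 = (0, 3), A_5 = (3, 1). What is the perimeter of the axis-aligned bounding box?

Width = max x − min x = 7 − (-3.5) = 10.5.
Height = max y − min y = 5.5 − 1 = 4.5.
Perimeter = 2(10.5 + 4.5) = 30.

30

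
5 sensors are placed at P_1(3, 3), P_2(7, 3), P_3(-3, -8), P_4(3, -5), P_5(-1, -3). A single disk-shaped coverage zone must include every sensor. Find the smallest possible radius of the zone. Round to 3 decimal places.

A smallest enclosing disk is always determined by at most three of the input points on its boundary.
The farthest pair is P_2–P_3 with squared distance 221. The circle on this segment as diameter has centre (2, -2.5) and r² = 221/4 = 55.25.
Check P_1: distance² to centre = 31.25 ≤ 55.25, so it lies inside.
All remaining points lie in this disk, and no smaller disk contains both endpoints, so this is the minimum enclosing circle.
r = √(55.25) ≈ 7.433.

7.433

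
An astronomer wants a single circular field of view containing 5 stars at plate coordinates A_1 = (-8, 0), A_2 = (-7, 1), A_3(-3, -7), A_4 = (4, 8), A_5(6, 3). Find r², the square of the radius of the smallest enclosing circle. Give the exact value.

65897/961

The minimum enclosing circle is determined by three boundary points: A_1, A_3, A_4.
Their circumcentre is (8/31, 19/31) with r² = 65897/961.
The farthest remaining point A_2 is at distance² 50769/961 ≤ 65897/961.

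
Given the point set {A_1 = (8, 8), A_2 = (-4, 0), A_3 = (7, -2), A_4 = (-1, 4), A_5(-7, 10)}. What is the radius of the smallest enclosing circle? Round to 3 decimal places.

A smallest enclosing disk is always determined by at most three of the input points on its boundary.
The farthest pair is A_3–A_5 with squared distance 340. The circle on this segment as diameter has centre (0, 4) and r² = 340/4 = 85.
Check A_1: distance² to centre = 80 ≤ 85, so it lies inside.
All remaining points lie in this disk, and no smaller disk contains both endpoints, so this is the minimum enclosing circle.
r = √85 ≈ 9.220.

9.220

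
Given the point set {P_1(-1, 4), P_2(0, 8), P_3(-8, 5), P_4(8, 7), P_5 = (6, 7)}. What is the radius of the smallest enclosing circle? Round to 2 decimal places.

The farthest pair is P_3–P_4 with squared distance 260. The circle on this segment as diameter has centre (0, 6) and r² = 260/4 = 65.
Check P_1: distance² to centre = 5 ≤ 65, so it lies inside.
All remaining points lie in this disk, and no smaller disk contains both endpoints, so this is the minimum enclosing circle.
r = √65 ≈ 8.06.

8.06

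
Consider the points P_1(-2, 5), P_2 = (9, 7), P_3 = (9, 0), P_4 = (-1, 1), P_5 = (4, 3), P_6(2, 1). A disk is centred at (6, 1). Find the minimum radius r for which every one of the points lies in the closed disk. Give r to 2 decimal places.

The required radius is the distance from (6, 1) to the farthest point.
Squared distances: 80, 45, 10, 49, 8, 16.
Maximum is 80, attained at P_1.
r = √80 ≈ 8.94.

8.94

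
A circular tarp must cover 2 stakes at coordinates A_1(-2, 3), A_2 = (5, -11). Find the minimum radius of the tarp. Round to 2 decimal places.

7.83

The smallest circle enclosing two points has them as diameter endpoints.
Centre = midpoint = (1.5, -4); r² = |A_1A_2|²/4 = 245/4 = 61.25.
r = √(61.25) ≈ 7.83.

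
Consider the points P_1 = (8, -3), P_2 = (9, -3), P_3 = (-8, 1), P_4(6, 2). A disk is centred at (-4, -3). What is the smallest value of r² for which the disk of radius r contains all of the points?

The required radius is the distance from (-4, -3) to the farthest point.
Squared distances: 144, 169, 32, 125.
Maximum is 169, attained at P_2.

169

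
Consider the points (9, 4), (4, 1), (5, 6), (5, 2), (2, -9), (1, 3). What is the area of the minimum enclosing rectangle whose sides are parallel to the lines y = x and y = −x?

130

In coordinates u = x + y, v = x − y the rectangle is axis-aligned; the map (x,y)→(u,v) scales areas by 2.
u-values: 13, 5, 11, 7, -7, 4; range = 13 − (-7) = 20.
v-values: 5, 3, -1, 3, 11, -2; range = 11 − (-2) = 13.
Area = (20 × 13) / 2 = 130.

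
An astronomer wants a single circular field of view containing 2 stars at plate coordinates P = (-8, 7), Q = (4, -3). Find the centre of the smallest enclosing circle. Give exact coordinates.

The smallest circle enclosing two points has them as diameter endpoints.
Centre = midpoint = (-2, 2); r² = |PQ|²/4 = 244/4 = 61.
Centre = (-2, 2).

(-2, 2)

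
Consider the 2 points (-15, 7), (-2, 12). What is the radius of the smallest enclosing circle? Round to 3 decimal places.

6.964

The smallest circle enclosing two points has them as diameter endpoints.
Centre = midpoint = (-8.5, 9.5); r² = |(-15, 7)−(-2, 12)|²/4 = 194/4 = 48.5.
r = √(48.5) ≈ 6.964.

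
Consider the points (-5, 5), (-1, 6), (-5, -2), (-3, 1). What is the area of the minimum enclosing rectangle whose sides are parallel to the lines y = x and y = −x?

42

In coordinates u = x + y, v = x − y the rectangle is axis-aligned; the map (x,y)→(u,v) scales areas by 2.
u-values: 0, 5, -7, -2; range = 5 − (-7) = 12.
v-values: -10, -7, -3, -4; range = -3 − (-10) = 7.
Area = (12 × 7) / 2 = 42.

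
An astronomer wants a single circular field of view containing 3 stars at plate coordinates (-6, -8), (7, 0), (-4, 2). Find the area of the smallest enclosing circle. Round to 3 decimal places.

Call the three points A, B, C in the order given.
Side lengths²: AB² = 233, AC² = 104, BC² = 125.
Since AB² = 233 ≥ 125 + 104 = 229, the angle opposite AB is not acute, so the smallest enclosing circle has AB as diameter.
Centre = midpoint of AB = (0.5, -4), r² = 233/4 = 58.25.
Area = π·r² = π·58.25 ≈ 182.998.

182.998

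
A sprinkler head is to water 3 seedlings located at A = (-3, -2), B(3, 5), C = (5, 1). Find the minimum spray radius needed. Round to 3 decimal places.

Side lengths²: AB² = 85, AC² = 73, BC² = 20.
Since AB² = 85 < 73 + 20 = 93, the triangle is acute, so the smallest enclosing circle is the circumcircle.
Circumcentre = (7/19, 45/38), r² = 31025/1444.
r = √(31025/1444) ≈ 4.635.

4.635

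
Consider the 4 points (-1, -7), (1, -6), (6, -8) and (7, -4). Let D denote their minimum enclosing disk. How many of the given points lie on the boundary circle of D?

A smallest enclosing disk is always determined by at most three of the input points on its boundary.
The farthest pair is (-1, -7)–(7, -4) with squared distance 73. The circle on this segment as diameter has centre (3, -5.5) and r² = 73/4 = 18.25.
Check (1, -6): distance² to centre = 4.25 ≤ 18.25, so it lies inside.
All remaining points lie in this disk, and no smaller disk contains both endpoints, so this is the minimum enclosing circle.
The points at distance exactly r from the centre are (-1, -7), (7, -4) — 2 points.

2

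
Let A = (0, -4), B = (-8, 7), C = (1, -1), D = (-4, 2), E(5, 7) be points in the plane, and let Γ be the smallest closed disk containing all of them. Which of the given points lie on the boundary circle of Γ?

A, B, E

A smallest enclosing disk is always determined by at most three of the input points on its boundary.
The minimum enclosing circle is determined by three boundary points: A, B, E.
Their circumcentre is (-1.5, 73/22) with r² = 13505/242.
The farthest remaining point C is at distance² 6025/242 ≤ 13505/242.
The points at distance exactly r from the centre are A, B, E — 3 points.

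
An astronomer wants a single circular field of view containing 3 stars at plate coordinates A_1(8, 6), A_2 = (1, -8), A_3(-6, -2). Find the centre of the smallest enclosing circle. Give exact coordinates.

(2, 0.25)

Side lengths²: A_1A_2² = 245, A_1A_3² = 260, A_2A_3² = 85.
Since A_1A_3² = 260 < 245 + 85 = 330, the triangle is acute, so the smallest enclosing circle is the circumcircle.
Circumcentre = (2, 0.25), r² = 69.0625.
Centre = (2, 0.25).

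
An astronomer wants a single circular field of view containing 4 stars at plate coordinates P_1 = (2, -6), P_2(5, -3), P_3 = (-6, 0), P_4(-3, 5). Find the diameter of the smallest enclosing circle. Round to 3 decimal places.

12.083

A smallest enclosing disk is always determined by at most three of the input points on its boundary.
The farthest pair is P_1–P_4 with squared distance 146. The circle on this segment as diameter has centre (-0.5, -0.5) and r² = 146/4 = 36.5.
Check P_2: distance² to centre = 36.5 ≤ 36.5, so it lies inside.
All remaining points lie in this disk, and no smaller disk contains both endpoints, so this is the minimum enclosing circle.
Diameter = 2r = 2√(36.5) ≈ 12.083.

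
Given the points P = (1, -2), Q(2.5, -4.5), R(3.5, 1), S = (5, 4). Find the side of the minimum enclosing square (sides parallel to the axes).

8.5

The bounding box has width 4 and height 8.5.
An axis-aligned square enclosing the set must have side ≥ max(width, height).
So the minimum side is max(4, 8.5) = 8.5.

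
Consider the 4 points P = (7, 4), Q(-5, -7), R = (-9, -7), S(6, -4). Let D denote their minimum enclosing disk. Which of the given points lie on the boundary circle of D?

P, R

The farthest pair is P–R with squared distance 377. The circle on this segment as diameter has centre (-1, -1.5) and r² = 377/4 = 94.25.
Check Q: distance² to centre = 46.25 ≤ 94.25, so it lies inside.
All remaining points lie in this disk, and no smaller disk contains both endpoints, so this is the minimum enclosing circle.
The points at distance exactly r from the centre are P, R — 2 points.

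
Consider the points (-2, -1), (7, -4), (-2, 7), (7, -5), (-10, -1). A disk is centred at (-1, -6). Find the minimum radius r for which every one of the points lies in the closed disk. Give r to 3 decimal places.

13.038

The required radius is the distance from (-1, -6) to the farthest point.
Squared distances: 26, 68, 170, 65, 106.
Maximum is 170, attained at (-2, 7).
r = √170 ≈ 13.038.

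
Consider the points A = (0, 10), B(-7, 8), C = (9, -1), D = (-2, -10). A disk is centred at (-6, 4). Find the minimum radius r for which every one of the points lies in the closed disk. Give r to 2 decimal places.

The required radius is the distance from (-6, 4) to the farthest point.
Squared distances: 72, 17, 250, 212.
Maximum is 250, attained at C.
r = √250 ≈ 15.81.

15.81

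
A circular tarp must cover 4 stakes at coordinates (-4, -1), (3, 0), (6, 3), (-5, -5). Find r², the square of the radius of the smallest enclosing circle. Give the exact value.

46.25

The minimum enclosing circle of a finite set is fixed by two of the points (as a diameter) or three (as a circumcircle).
The farthest pair is (6, 3)–(-5, -5) with squared distance 185. The circle on this segment as diameter has centre (0.5, -1) and r² = 185/4 = 46.25.
Check (-4, -1): distance² to centre = 20.25 ≤ 46.25, so it lies inside.
All remaining points lie in this disk, and no smaller disk contains both endpoints, so this is the minimum enclosing circle.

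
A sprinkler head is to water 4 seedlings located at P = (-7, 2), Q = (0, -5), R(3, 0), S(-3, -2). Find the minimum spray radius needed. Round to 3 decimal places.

5.256

The minimum enclosing circle of a finite set is fixed by two of the points (as a diameter) or three (as a circumcircle).
The minimum enclosing circle is determined by three boundary points: P, Q, R.
Their circumcentre is (-2.25, -0.25) with r² = 27.625.
The farthest remaining point S is at distance² 3.625 ≤ 27.625.
r = √(27.625) ≈ 5.256.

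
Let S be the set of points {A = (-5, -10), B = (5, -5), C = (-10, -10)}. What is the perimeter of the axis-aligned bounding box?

40

Width = max x − min x = 5 − (-10) = 15.
Height = max y − min y = -5 − (-10) = 5.
Perimeter = 2(15 + 5) = 40.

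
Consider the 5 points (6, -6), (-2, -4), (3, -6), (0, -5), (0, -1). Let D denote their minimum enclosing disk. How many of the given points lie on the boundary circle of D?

The minimum enclosing circle is determined by three boundary points: (6, -6), (-2, -4), (0, -1).
Their circumcentre is (59/28, -32/7) with r² = 13481/784.
The farthest remaining point (0, -5) is at distance² 3625/784 ≤ 13481/784.
The points at distance exactly r from the centre are (6, -6), (-2, -4), (0, -1) — 3 points.

3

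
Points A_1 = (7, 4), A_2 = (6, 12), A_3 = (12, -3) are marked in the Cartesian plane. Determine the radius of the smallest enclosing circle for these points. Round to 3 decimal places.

Side lengths²: A_1A_2² = 65, A_1A_3² = 74, A_2A_3² = 261.
Since A_2A_3² = 261 ≥ 74 + 65 = 139, the angle opposite A_2A_3 is not acute, so the smallest enclosing circle has A_2A_3 as diameter.
Centre = midpoint of A_2A_3 = (9, 4.5), r² = 261/4 = 65.25.
r = √(65.25) ≈ 8.078.

8.078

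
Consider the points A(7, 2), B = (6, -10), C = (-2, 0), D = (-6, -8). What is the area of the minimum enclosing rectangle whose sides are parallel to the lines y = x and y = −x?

207

In coordinates u = x + y, v = x − y the rectangle is axis-aligned; the map (x,y)→(u,v) scales areas by 2.
u-values: 9, -4, -2, -14; range = 9 − (-14) = 23.
v-values: 5, 16, -2, 2; range = 16 − (-2) = 18.
Area = (23 × 18) / 2 = 207.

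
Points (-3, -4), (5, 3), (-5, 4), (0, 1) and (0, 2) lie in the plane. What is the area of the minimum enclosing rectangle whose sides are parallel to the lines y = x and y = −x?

In coordinates u = x + y, v = x − y the rectangle is axis-aligned; the map (x,y)→(u,v) scales areas by 2.
u-values: -7, 8, -1, 1, 2; range = 8 − (-7) = 15.
v-values: 1, 2, -9, -1, -2; range = 2 − (-9) = 11.
Area = (15 × 11) / 2 = 82.5.

82.5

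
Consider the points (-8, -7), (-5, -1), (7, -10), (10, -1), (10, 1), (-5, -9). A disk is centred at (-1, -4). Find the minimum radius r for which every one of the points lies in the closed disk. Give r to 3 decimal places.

The required radius is the distance from (-1, -4) to the farthest point.
Squared distances: 58, 25, 100, 130, 146, 41.
Maximum is 146, attained at (10, 1).
r = √146 ≈ 12.083.

12.083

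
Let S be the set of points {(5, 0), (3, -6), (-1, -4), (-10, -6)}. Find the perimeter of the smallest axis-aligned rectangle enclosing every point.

Width = max x − min x = 5 − (-10) = 15.
Height = max y − min y = 0 − (-6) = 6.
Perimeter = 2(15 + 6) = 42.

42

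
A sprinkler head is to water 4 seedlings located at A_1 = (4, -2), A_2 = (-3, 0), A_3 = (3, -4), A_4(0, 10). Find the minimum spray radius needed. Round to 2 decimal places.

The farthest pair is A_3–A_4 with squared distance 205. The circle on this segment as diameter has centre (1.5, 3) and r² = 205/4 = 51.25.
Check A_1: distance² to centre = 31.25 ≤ 51.25, so it lies inside.
All remaining points lie in this disk, and no smaller disk contains both endpoints, so this is the minimum enclosing circle.
r = √(51.25) ≈ 7.16.

7.16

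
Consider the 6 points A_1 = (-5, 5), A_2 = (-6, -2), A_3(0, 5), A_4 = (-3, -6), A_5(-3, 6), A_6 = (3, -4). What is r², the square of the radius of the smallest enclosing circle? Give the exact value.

340/9

A smallest enclosing disk is always determined by at most three of the input points on its boundary.
The minimum enclosing circle is determined by three boundary points: A_4, A_5, A_6.
Their circumcentre is (-5/3, 0) with r² = 340/9.
The farthest remaining point A_1 is at distance² 325/9 ≤ 340/9.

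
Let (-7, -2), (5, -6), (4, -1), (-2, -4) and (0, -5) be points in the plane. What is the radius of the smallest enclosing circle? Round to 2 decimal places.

6.32

The farthest pair is (-7, -2)–(5, -6) with squared distance 160. The circle on this segment as diameter has centre (-1, -4) and r² = 160/4 = 40.
Check (4, -1): distance² to centre = 34 ≤ 40, so it lies inside.
All remaining points lie in this disk, and no smaller disk contains both endpoints, so this is the minimum enclosing circle.
r = √40 ≈ 6.32.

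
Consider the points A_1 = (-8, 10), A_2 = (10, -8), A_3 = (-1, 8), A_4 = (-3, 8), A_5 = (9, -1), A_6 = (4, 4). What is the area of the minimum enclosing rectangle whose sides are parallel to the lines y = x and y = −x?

108

In coordinates u = x + y, v = x − y the rectangle is axis-aligned; the map (x,y)→(u,v) scales areas by 2.
u-values: 2, 2, 7, 5, 8, 8; range = 8 − 2 = 6.
v-values: -18, 18, -9, -11, 10, 0; range = 18 − (-18) = 36.
Area = (6 × 36) / 2 = 108.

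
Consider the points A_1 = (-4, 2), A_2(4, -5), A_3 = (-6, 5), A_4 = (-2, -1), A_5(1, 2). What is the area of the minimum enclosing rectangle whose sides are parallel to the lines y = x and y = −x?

In coordinates u = x + y, v = x − y the rectangle is axis-aligned; the map (x,y)→(u,v) scales areas by 2.
u-values: -2, -1, -1, -3, 3; range = 3 − (-3) = 6.
v-values: -6, 9, -11, -1, -1; range = 9 − (-11) = 20.
Area = (6 × 20) / 2 = 60.

60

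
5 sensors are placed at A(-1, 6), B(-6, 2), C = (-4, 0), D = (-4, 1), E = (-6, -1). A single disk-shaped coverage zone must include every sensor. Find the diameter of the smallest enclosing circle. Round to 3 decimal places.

The farthest pair is A–E with squared distance 74. The circle on this segment as diameter has centre (-3.5, 2.5) and r² = 74/4 = 18.5.
Check B: distance² to centre = 6.5 ≤ 18.5, so it lies inside.
All remaining points lie in this disk, and no smaller disk contains both endpoints, so this is the minimum enclosing circle.
Diameter = 2r = 2√(18.5) ≈ 8.602.

8.602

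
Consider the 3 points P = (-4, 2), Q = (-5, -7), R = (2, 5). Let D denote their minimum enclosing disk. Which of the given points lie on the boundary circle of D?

Side lengths²: PQ² = 82, PR² = 45, QR² = 193.
Since QR² = 193 ≥ 82 + 45 = 127, the angle opposite QR is not acute, so the smallest enclosing circle has QR as diameter.
Centre = midpoint of QR = (-1.5, -1), r² = 193/4 = 48.25.
The points at distance exactly r from the centre are Q, R — 2 points.

Q, R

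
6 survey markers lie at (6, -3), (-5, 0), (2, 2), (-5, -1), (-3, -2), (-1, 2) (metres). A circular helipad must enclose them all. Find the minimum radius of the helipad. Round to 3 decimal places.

5.701

By Welzl's lemma the MEC is supported by two points (diametrically opposite) or three points (on a circumcircle).
The farthest pair is (6, -3)–(-5, 0) with squared distance 130. The circle on this segment as diameter has centre (0.5, -1.5) and r² = 130/4 = 32.5.
Check (2, 2): distance² to centre = 14.5 ≤ 32.5, so it lies inside.
All remaining points lie in this disk, and no smaller disk contains both endpoints, so this is the minimum enclosing circle.
r = √(32.5) ≈ 5.701.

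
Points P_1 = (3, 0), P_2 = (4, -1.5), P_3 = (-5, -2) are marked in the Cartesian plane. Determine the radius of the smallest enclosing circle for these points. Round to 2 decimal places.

4.51

Side lengths²: P_1P_2² = 3.25, P_1P_3² = 68, P_2P_3² = 81.25.
Since P_2P_3² = 81.25 ≥ 68 + 3.25 = 71.25, the angle opposite P_2P_3 is not acute, so the smallest enclosing circle has P_2P_3 as diameter.
Centre = midpoint of P_2P_3 = (-0.5, -1.75), r² = 81.25/4 = 20.3125.
r = √(20.3125) ≈ 4.51.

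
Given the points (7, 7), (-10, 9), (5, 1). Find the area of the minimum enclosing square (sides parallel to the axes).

289

The bounding box has width 17 and height 8.
An axis-aligned square enclosing the set must have side ≥ max(width, height).
So the minimum side is max(17, 8) = 17.
Area = 17² = 289.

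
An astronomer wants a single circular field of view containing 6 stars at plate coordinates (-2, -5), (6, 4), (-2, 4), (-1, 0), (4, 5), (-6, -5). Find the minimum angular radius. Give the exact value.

7.5

By Welzl's lemma the MEC is supported by two points (diametrically opposite) or three points (on a circumcircle).
The farthest pair is (6, 4)–(-6, -5) with squared distance 225. The circle on this segment as diameter has centre (0, -0.5) and r² = 225/4 = 56.25.
Check (-2, -5): distance² to centre = 24.25 ≤ 56.25, so it lies inside.
All remaining points lie in this disk, and no smaller disk contains both endpoints, so this is the minimum enclosing circle.
r = √(56.25) = 7.5.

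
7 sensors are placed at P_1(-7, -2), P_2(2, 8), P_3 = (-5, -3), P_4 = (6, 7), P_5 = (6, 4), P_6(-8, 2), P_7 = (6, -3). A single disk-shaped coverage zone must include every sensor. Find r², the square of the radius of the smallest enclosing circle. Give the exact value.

10625/169

The minimum enclosing circle is determined by three boundary points: P_1, P_4, P_7.
Their circumcentre is (-2/13, 2) with r² = 10625/169.
The farthest remaining point P_6 is at distance² 10404/169 ≤ 10625/169.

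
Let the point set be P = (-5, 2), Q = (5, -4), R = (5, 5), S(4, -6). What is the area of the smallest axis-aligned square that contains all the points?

The bounding box has width 10 and height 11.
An axis-aligned square enclosing the set must have side ≥ max(width, height).
So the minimum side is max(10, 11) = 11.
Area = 11² = 121.

121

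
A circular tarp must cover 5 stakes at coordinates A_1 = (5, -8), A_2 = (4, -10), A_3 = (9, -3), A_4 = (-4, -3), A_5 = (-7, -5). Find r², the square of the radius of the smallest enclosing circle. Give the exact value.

65

The minimum enclosing circle of a finite set is fixed by two of the points (as a diameter) or three (as a circumcircle).
The farthest pair is A_3–A_5 with squared distance 260. The circle on this segment as diameter has centre (1, -4) and r² = 260/4 = 65.
Check A_1: distance² to centre = 32 ≤ 65, so it lies inside.
All remaining points lie in this disk, and no smaller disk contains both endpoints, so this is the minimum enclosing circle.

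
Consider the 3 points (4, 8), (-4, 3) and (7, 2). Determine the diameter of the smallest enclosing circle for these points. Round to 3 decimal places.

Call the three points A, B, C in the order given.
Side lengths²: AB² = 89, AC² = 45, BC² = 122.
Since BC² = 122 < 89 + 45 = 134, the triangle is acute, so the smallest enclosing circle is the circumcircle.
Circumcentre = (65/42, 127/42), r² = 27145/882.
Diameter = 2r = 2√(27145/882) ≈ 11.095.

11.095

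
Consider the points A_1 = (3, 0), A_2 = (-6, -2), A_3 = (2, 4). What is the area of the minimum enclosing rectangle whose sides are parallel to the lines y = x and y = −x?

In coordinates u = x + y, v = x − y the rectangle is axis-aligned; the map (x,y)→(u,v) scales areas by 2.
u-values: 3, -8, 6; range = 6 − (-8) = 14.
v-values: 3, -4, -2; range = 3 − (-4) = 7.
Area = (14 × 7) / 2 = 49.

49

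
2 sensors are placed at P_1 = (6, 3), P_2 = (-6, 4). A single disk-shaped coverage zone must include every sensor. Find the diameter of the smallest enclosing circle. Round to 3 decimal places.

The smallest circle enclosing two points has them as diameter endpoints.
Centre = midpoint = (0, 3.5); r² = |P_1P_2|²/4 = 145/4 = 36.25.
Diameter = 2r = 2√(36.25) ≈ 12.042.

12.042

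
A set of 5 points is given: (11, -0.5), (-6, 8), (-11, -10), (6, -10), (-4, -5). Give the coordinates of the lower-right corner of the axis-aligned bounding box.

x-range [-11, 11], y-range [-10, 8].
The lower-right corner is (11, -10).

(11, -10)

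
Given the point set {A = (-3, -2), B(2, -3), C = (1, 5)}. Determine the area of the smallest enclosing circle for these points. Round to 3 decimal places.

Side lengths²: AB² = 26, AC² = 65, BC² = 65.
Since BC² = 65 < 65 + 26 = 91, the triangle is acute, so the smallest enclosing circle is the circumcircle.
Circumcentre = (1/6, 5/6), r² = 325/18.
Area = π·r² = π·325/18 ≈ 56.723.

56.723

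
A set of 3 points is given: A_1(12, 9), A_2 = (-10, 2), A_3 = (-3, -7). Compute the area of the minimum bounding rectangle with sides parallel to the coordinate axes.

352

x ranges over [-10, 12], width 22.
y ranges over [-7, 9], height 16.
Area = 22 × 16 = 352.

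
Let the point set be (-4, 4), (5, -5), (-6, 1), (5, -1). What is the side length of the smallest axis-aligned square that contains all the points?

11

The bounding box has width 11 and height 9.
An axis-aligned square enclosing the set must have side ≥ max(width, height).
So the minimum side is max(11, 9) = 11.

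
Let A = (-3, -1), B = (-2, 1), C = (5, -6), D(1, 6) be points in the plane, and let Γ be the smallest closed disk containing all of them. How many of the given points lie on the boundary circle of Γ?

2

The minimum enclosing circle of a finite set is fixed by two of the points (as a diameter) or three (as a circumcircle).
The farthest pair is C–D with squared distance 160. The circle on this segment as diameter has centre (3, 0) and r² = 160/4 = 40.
Check A: distance² to centre = 37 ≤ 40, so it lies inside.
All remaining points lie in this disk, and no smaller disk contains both endpoints, so this is the minimum enclosing circle.
The points at distance exactly r from the centre are C, D — 2 points.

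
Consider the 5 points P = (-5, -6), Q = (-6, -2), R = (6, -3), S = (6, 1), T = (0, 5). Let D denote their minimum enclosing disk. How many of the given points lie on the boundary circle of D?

The minimum enclosing circle of a finite set is fixed by two of the points (as a diameter) or three (as a circumcircle).
The minimum enclosing circle is determined by three boundary points: P, S, T.
Their circumcentre is (-3/43, -69/43) with r² = 80665/1849.
The farthest remaining point R is at distance² 71721/1849 ≤ 80665/1849.
The points at distance exactly r from the centre are P, S, T — 3 points.

3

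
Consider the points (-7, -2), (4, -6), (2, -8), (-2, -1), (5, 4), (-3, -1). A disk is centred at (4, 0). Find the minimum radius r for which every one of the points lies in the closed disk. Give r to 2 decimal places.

The required radius is the distance from (4, 0) to the farthest point.
Squared distances: 125, 36, 68, 37, 17, 50.
Maximum is 125, attained at (-7, -2).
r = √125 ≈ 11.18.

11.18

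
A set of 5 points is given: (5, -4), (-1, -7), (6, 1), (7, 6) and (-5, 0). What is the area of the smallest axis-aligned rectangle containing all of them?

156

x ranges over [-5, 7], width 12.
y ranges over [-7, 6], height 13.
Area = 12 × 13 = 156.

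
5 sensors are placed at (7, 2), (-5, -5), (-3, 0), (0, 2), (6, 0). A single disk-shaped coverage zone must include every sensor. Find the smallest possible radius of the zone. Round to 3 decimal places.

A smallest enclosing disk is always determined by at most three of the input points on its boundary.
The farthest pair is (7, 2)–(-5, -5) with squared distance 193. The circle on this segment as diameter has centre (1, -1.5) and r² = 193/4 = 48.25.
Check (-3, 0): distance² to centre = 18.25 ≤ 48.25, so it lies inside.
All remaining points lie in this disk, and no smaller disk contains both endpoints, so this is the minimum enclosing circle.
r = √(48.25) ≈ 6.946.

6.946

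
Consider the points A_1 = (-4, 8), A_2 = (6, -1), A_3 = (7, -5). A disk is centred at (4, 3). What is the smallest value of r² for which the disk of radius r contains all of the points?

89

The required radius is the distance from (4, 3) to the farthest point.
Squared distances: 89, 20, 73.
Maximum is 89, attained at A_1.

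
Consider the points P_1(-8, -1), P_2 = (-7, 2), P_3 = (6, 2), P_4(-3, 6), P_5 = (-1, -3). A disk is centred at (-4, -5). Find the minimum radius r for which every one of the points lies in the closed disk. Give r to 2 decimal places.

12.21

The required radius is the distance from (-4, -5) to the farthest point.
Squared distances: 32, 58, 149, 122, 13.
Maximum is 149, attained at P_3.
r = √149 ≈ 12.21.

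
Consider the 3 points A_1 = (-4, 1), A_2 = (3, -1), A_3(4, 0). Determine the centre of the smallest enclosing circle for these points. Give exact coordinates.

(0, 0.5)

Side lengths²: A_1A_2² = 53, A_1A_3² = 65, A_2A_3² = 2.
Since A_1A_3² = 65 ≥ 53 + 2 = 55, the angle opposite A_1A_3 is not acute, so the smallest enclosing circle has A_1A_3 as diameter.
Centre = midpoint of A_1A_3 = (0, 0.5), r² = 65/4 = 16.25.
Centre = (0, 0.5).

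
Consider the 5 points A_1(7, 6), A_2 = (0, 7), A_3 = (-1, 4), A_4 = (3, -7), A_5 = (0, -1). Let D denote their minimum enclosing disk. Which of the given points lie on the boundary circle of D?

The minimum enclosing circle of a finite set is fixed by two of the points (as a diameter) or three (as a circumcircle).
The minimum enclosing circle is determined by three boundary points: A_1, A_2, A_4.
Their circumcentre is (99/38, 9/38) with r² = 37925/722.
The farthest remaining point A_3 is at distance² 19609/722 ≤ 37925/722.
The points at distance exactly r from the centre are A_1, A_2, A_4 — 3 points.

A_1, A_2, A_4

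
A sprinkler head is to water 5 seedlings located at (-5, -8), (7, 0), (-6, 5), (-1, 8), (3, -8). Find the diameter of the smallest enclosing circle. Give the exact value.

By Welzl's lemma the MEC is supported by two points (diametrically opposite) or three points (on a circumcircle).
The minimum enclosing circle is determined by three boundary points: (-5, -8), (-1, 8), (3, -8).
Their circumcentre is (-1, -0.5) with r² = 72.25.
The farthest remaining point (7, 0) is at distance² 64.25 ≤ 72.25.
Diameter = 2r = 2√(72.25) = 17.

17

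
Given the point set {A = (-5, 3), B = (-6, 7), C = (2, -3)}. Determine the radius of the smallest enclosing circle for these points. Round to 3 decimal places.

6.403

Side lengths²: AB² = 17, AC² = 85, BC² = 164.
Since BC² = 164 ≥ 85 + 17 = 102, the angle opposite BC is not acute, so the smallest enclosing circle has BC as diameter.
Centre = midpoint of BC = (-2, 2), r² = 164/4 = 41.
r = √41 ≈ 6.403.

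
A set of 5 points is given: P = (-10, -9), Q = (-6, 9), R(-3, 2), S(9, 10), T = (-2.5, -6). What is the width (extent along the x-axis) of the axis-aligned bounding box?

19

max x = 9, min x = -10, so width = 19.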